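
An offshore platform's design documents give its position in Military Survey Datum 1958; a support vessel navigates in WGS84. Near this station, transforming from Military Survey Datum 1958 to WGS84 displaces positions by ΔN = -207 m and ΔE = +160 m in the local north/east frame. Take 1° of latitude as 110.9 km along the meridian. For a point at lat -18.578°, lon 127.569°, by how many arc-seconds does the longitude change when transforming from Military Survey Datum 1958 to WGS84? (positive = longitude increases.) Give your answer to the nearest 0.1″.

Δλ = 5.5″

At latitude -18.578°, cos φ = 0.947891.
1° of longitude at this latitude = 110.9 × cos φ = 105.12 km, so Δλ = 160.0 / 105121.1 = 0.0015221° = 5.479″.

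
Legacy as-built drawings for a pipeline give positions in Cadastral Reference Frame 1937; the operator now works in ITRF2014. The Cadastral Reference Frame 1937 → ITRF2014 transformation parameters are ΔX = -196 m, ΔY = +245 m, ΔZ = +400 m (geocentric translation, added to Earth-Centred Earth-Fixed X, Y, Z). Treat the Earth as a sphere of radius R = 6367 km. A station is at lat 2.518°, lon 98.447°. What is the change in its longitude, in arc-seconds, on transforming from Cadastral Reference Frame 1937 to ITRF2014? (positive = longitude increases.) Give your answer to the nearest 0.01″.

sin φ = 0.043933, cos φ = 0.999034, sin λ = 0.989152, cos λ = -0.146894.
East component: ΔE = −sin λ·ΔX + cos λ·ΔY = −(0.989152)(-196) + (-0.146894)(245) = 157.88 m.
1° of latitude spans πR/180 = 111125 m; at latitude φ, 1° of longitude spans that × cos φ = 111017.8 m, so Δλ = 157.88 / 111017.8 × 3600 = 5.120″.

Δλ = 5.12″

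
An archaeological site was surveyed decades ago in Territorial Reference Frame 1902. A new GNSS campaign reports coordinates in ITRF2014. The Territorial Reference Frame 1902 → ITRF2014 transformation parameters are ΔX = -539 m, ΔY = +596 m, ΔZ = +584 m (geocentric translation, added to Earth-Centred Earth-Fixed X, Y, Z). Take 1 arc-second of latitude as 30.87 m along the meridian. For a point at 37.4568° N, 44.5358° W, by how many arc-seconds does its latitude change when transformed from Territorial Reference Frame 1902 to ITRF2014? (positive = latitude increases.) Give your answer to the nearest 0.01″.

Δφ = 30.82″

sin φ = 0.608163, cos φ = 0.793812, sin λ = -0.701355, cos λ = 0.712812.
North component: ΔN = −sin φ cos λ·ΔX − sin φ sin λ·ΔY + cos φ·ΔZ = −(0.608163)(0.712812)(-539) − (0.608163)(-0.701355)(596) + (0.793812)(584) = 951.46 m.
1° of latitude spans 3600 × 30.87 = 111132 m, so Δφ = 951.46 / 111132 × 3600 = 30.822″.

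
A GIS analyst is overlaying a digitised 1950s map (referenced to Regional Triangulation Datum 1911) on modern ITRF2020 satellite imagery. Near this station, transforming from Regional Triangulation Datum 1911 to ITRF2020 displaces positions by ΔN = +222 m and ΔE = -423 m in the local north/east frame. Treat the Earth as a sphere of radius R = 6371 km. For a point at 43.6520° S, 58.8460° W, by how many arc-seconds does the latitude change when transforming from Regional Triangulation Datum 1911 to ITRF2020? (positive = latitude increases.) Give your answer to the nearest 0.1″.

On a sphere of radius R, 1 rad of latitude = R, so Δφ = ΔN / R = 222.0 / 6371000 = 3.4845e-05 rad = 7.187″.

Δφ = 7.2″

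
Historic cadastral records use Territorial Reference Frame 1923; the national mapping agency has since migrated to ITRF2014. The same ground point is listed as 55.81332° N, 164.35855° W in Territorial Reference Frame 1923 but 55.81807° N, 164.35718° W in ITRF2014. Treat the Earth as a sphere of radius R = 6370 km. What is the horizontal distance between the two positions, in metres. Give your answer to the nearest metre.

Δφ = 55.81807° − 55.81332° = +0.00475°; Δλ = -164.35718° − -164.35855° = +0.00137°.
1° along a meridian = πR/180 = 111177 m.
ΔN = Δφ × 111177 = 528.1 m; ΔE = Δλ × 111177 × cos(55.81332°) = +0.00137 × 111177 × 0.561891 = 85.6 m.
Distance = √(ΔE² + ΔN²) = √(85.6² + 528.1²) = 535.0 m.

535 m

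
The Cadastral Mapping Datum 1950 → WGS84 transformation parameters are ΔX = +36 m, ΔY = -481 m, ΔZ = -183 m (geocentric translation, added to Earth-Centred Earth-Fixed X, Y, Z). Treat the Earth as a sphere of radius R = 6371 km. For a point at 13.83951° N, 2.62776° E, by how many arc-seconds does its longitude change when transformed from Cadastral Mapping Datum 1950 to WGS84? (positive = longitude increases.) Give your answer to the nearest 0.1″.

Δλ = -16.1″

sin φ = 0.239203, cos φ = 0.970970, sin λ = 0.045847, cos λ = 0.998948.
East component: ΔE = −sin λ·ΔX + cos λ·ΔY = −(0.045847)(36) + (0.998948)(-481) = -482.14 m.
1° of latitude spans πR/180 = 111195 m; at latitude φ, 1° of longitude spans that × cos φ = 107966.9 m, so Δλ = -482.14 / 107966.9 × 3600 = -16.076″.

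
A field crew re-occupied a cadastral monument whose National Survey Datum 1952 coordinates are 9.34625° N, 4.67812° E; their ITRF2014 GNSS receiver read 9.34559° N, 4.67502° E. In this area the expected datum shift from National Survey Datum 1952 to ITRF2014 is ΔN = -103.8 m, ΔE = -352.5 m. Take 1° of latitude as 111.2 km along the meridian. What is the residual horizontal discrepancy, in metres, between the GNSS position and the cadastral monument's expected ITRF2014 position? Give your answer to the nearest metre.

Observed coordinate differences: Δφ = -0.00066°, Δλ = -0.00310°.
Converting to metres (1° lat = 111200 m, cos φ = 0.986725): observed ΔN = -73.4 m, observed ΔE = -340.1 m.
Subtracting the expected shift leaves a residual of -73.4 − (-103.8) = 30.4 m north and -340.1 − (-352.5) = 12.4 m east.
Residual distance = √(30.4² + 12.4²) = 32.8 m.

33 m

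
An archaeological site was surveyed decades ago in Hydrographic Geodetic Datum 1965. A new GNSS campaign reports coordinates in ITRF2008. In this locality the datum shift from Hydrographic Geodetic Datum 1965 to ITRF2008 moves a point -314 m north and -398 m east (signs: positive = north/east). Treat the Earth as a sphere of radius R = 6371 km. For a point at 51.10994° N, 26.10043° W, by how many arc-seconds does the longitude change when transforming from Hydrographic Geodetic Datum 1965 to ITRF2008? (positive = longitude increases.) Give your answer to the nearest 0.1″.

Δλ = -20.5″

At latitude 51.10994°, cos φ = 0.627828.
One radian of longitude at latitude φ spans R cos φ, so Δλ = ΔE / (R cos φ) = -398.0 / (6371000 × 0.627828) = -9.9503e-05 rad = -20.524″.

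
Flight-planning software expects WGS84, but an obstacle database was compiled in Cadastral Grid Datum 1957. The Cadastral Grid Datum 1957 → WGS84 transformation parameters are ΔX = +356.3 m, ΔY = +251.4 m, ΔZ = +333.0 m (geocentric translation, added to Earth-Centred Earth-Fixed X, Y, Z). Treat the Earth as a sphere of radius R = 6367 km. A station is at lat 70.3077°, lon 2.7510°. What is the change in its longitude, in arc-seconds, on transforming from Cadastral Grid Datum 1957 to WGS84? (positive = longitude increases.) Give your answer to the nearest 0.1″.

Δλ = 22.5″

sin φ = 0.941516, cos φ = 0.336969, sin λ = 0.047996, cos λ = 0.998848.
East component: ΔE = −sin λ·ΔX + cos λ·ΔY = −(0.047996)(356.3) + (0.998848)(251.4) = 234.01 m.
1° of latitude spans πR/180 = 111125 m; at latitude φ, 1° of longitude spans that × cos φ = 37445.7 m, so Δλ = 234.01 / 37445.7 × 3600 = 22.497″.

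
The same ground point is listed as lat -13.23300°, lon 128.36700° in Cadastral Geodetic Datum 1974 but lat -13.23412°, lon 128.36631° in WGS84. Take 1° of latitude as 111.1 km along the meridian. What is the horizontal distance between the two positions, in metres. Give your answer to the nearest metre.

145 m

Δφ = -13.23412° − -13.23300° = -0.00112°; Δλ = 128.36631° − 128.36700° = -0.00069°.
ΔN = Δφ × 111100 = -124.4 m; ΔE = Δλ × 111100 × cos(-13.23300°) = -0.00069 × 111100 × 0.973447 = -74.6 m.
Distance = √(ΔE² + ΔN²) = √((-74.6)² + (-124.4)²) = 145.1 m.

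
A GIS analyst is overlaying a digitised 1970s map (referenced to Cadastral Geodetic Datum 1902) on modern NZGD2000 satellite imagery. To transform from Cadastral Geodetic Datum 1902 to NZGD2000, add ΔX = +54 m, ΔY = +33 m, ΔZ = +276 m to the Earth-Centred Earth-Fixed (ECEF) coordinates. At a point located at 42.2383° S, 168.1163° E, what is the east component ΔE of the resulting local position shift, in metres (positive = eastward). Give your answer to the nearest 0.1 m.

ΔE = -43.4 m

At φ = -42.2383°, λ = 168.1163°: sin φ = -0.672216, cos φ = 0.740355, sin λ = 0.205926, cos λ = -0.978568.
ΔE = −sin λ·ΔX + cos λ·ΔY = −(0.205926)·(54) + (-0.978568)·(33) = -43.41 m.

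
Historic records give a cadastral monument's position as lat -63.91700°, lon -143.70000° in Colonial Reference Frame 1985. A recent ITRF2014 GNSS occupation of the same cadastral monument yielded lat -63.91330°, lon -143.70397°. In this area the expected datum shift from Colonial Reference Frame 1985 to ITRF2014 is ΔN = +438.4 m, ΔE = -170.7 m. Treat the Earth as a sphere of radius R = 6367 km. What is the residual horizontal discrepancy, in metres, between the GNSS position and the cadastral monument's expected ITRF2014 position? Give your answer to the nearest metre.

Observed coordinate differences: Δφ = +0.00370°, Δλ = -0.00397°.
Converting to metres (1° lat = 111125 m, cos φ = 0.439673): observed ΔN = 411.2 m, observed ΔE = -194.0 m.
Subtracting the expected shift leaves a residual of 411.2 − (438.4) = -27.2 m north and -194.0 − (-170.7) = -23.3 m east.
Residual distance = √((-27.2)² + (-23.3)²) = 35.8 m.

36 m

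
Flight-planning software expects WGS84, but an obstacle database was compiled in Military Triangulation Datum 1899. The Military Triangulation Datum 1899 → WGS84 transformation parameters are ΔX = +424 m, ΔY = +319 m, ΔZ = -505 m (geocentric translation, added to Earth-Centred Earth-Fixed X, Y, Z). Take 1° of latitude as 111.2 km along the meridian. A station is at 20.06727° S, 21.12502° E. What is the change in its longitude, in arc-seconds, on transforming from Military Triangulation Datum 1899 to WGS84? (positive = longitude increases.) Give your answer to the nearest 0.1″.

Δλ = 5.0″

sin φ = -0.343123, cos φ = 0.939290, sin λ = 0.360404, cos λ = 0.932796.
East component: ΔE = −sin λ·ΔX + cos λ·ΔY = −(0.360404)(424) + (0.932796)(319) = 144.75 m.
1° of latitude spans 111200 m; at latitude φ, 1° of longitude spans that × cos φ = 104449.1 m, so Δλ = 144.75 / 104449.1 × 3600 = 4.989″.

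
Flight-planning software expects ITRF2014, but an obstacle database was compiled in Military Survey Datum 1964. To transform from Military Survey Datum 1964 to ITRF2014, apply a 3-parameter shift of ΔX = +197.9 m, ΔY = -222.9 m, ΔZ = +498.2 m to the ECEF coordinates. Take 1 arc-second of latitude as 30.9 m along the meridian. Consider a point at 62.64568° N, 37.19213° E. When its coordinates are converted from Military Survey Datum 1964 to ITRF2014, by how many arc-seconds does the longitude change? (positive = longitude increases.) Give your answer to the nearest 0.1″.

Δλ = -20.9″

sin φ = 0.888182, cos φ = 0.459492, sin λ = 0.604490, cos λ = 0.796613.
East component: ΔE = −sin λ·ΔX + cos λ·ΔY = −(0.604490)(197.9) + (0.796613)(-222.9) = -297.19 m.
1° of latitude spans 3600 × 30.90 = 111240 m; at latitude φ, 1° of longitude spans that × cos φ = 51113.9 m, so Δλ = -297.19 / 51113.9 × 3600 = -20.932″.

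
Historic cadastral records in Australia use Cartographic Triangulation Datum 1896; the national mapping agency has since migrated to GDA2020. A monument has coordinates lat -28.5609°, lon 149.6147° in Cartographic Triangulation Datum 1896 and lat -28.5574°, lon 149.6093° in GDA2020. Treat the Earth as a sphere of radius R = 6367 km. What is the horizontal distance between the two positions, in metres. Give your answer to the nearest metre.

655 m

Δφ = -28.5574° − -28.5609° = +0.0035°; Δλ = 149.6093° − 149.6147° = -0.0054°.
1° along a meridian = πR/180 = 111125 m.
ΔN = Δφ × 111125 = 388.9 m; ΔE = Δλ × 111125 × cos(-28.5609°) = -0.0054 × 111125 × 0.878309 = -527.1 m.
Distance = √(ΔE² + ΔN²) = √((-527.1)² + 388.9²) = 655.0 m.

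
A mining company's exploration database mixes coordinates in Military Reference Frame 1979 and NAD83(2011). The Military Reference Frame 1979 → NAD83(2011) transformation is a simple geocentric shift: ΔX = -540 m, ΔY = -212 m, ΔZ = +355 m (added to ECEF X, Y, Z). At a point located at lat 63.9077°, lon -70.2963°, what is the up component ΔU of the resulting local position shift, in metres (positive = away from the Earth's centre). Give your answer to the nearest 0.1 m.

The local up (radial) axis is (cos φ cos λ, cos φ sin λ, sin φ), giving ΔU = -80.075 + 87.782 + 318.821 = 326.53 m.

ΔU = 326.5 m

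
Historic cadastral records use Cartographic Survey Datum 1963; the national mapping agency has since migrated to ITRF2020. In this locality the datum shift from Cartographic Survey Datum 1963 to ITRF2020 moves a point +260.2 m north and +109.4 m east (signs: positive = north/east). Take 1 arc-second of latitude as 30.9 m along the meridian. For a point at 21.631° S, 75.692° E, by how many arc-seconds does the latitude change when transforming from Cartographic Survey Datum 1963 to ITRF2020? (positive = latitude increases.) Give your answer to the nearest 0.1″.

Δφ = 8.4″

1″ of latitude = 30.90 m, so Δφ = 260.2 / 30.90 = 8.421″.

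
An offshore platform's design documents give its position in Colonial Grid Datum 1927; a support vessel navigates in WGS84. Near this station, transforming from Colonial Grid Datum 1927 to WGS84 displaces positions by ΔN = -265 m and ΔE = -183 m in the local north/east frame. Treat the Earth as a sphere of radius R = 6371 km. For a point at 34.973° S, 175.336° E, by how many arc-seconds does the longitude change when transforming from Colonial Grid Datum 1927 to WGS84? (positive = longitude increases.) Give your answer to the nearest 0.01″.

Δλ = -7.23″

At latitude -34.973°, cos φ = 0.819422.
One radian of longitude at latitude φ spans R cos φ, so Δλ = ΔE / (R cos φ) = -183.0 / (6371000 × 0.819422) = -3.5054e-05 rad = -7.230″.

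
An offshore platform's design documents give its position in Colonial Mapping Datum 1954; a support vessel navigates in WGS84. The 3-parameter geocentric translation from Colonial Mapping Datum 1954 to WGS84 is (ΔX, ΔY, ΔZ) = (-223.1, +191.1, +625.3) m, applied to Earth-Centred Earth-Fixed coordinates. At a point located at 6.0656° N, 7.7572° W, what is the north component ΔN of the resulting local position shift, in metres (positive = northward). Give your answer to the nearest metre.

At φ = 6.0656°, λ = -7.7572°: sin φ = 0.105667, cos φ = 0.994402, sin λ = -0.134975, cos λ = 0.990849.
ΔN = −sin φ cos λ·ΔX − sin φ sin λ·ΔY + cos φ·ΔZ = −(0.105667)(0.990849)(-223.1) − (0.105667)(-0.134975)(191.1) + (0.994402)(625.3) = 647.88 m.

ΔN = 648 m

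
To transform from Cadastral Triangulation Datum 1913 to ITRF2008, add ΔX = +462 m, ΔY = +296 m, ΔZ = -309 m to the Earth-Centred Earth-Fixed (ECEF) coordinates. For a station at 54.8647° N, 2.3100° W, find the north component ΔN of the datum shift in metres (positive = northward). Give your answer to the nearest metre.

ΔN = -546 m

The local north axis is (−sin φ cos λ, −sin φ sin λ, cos φ), giving ΔN = -377.514 + 9.757 − 177.832 = -545.59 m.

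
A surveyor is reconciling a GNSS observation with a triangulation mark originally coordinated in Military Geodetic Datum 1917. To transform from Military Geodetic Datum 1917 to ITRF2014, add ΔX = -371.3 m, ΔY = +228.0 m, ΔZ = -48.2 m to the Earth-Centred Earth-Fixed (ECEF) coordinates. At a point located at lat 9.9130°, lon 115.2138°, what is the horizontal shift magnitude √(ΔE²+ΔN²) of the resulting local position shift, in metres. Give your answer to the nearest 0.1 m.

263.0 m

The local east axis at (φ, λ) is (−sin λ, cos λ, 0), so ΔE = −sin(115.2138°)·(-371.3) + cos(115.2138°)·228.0 = 238.80 m.
The local north axis is (−sin φ cos λ, −sin φ sin λ, cos φ), giving ΔN = -27.230 − 35.511 − 47.480 = -110.22 m.
Horizontal magnitude = √(ΔE² + ΔN²) = √(238.80² + (-110.22)²) = 263.01 m.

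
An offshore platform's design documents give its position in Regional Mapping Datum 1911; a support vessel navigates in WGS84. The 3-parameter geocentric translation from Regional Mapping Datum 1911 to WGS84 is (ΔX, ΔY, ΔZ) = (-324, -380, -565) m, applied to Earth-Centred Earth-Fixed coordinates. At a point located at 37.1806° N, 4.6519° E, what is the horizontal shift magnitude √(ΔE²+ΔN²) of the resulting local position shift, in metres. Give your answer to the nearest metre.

424 m

The local east axis at (φ, λ) is (−sin λ, cos λ, 0), so ΔE = −sin(4.6519°)·(-324) + cos(4.6519°)·(-380) = -352.47 m.
The local north axis is (−sin φ cos λ, −sin φ sin λ, cos φ), giving ΔN = 195.158 + 18.625 − 450.155 = -236.37 m.
Horizontal magnitude = √(ΔE² + ΔN²) = √((-352.47)² + (-236.37)²) = 424.39 m.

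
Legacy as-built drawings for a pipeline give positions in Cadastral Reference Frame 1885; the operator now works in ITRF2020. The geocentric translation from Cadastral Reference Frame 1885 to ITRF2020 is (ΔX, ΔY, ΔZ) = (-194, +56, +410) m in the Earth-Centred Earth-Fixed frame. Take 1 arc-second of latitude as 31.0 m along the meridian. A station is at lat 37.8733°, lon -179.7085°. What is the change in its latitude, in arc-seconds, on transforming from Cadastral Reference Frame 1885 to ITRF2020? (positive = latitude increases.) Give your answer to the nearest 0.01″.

sin φ = 0.613917, cos φ = 0.789370, sin λ = -0.005088, cos λ = -0.999987.
North component: ΔN = −sin φ cos λ·ΔX − sin φ sin λ·ΔY + cos φ·ΔZ = −(0.613917)(-0.999987)(-194) − (0.613917)(-0.005088)(56) + (0.789370)(410) = 204.72 m.
1° of latitude spans 3600 × 31.00 = 111600 m, so Δφ = 204.72 / 111600 × 3600 = 6.604″.

Δφ = 6.60″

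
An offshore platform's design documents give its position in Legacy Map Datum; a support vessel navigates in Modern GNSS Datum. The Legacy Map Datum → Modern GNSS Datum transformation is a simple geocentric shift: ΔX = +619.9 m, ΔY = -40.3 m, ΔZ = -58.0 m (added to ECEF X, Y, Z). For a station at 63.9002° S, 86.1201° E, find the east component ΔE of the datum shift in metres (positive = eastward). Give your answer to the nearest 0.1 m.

ΔE = -621.2 m

At φ = -63.9002°, λ = 86.1201°: sin φ = -0.898029, cos φ = 0.439936, sin λ = 0.997708, cos λ = 0.067665.
ΔE = −sin λ·ΔX + cos λ·ΔY = −(0.997708)·(619.9) + (0.067665)·(-40.3) = -621.21 m.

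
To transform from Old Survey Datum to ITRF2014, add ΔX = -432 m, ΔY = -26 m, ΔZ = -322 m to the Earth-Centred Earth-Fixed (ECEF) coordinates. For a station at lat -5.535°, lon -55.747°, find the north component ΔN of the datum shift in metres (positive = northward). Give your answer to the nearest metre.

ΔN = -342 m

At φ = -5.535°, λ = -55.747°: sin φ = -0.096454, cos φ = 0.995337, sin λ = -0.826560, cos λ = 0.562848.
ΔN = −sin φ cos λ·ΔX − sin φ sin λ·ΔY + cos φ·ΔZ = −(-0.096454)(0.562848)(-432) − (-0.096454)(-0.826560)(-26) + (0.995337)(-322) = -341.88 m.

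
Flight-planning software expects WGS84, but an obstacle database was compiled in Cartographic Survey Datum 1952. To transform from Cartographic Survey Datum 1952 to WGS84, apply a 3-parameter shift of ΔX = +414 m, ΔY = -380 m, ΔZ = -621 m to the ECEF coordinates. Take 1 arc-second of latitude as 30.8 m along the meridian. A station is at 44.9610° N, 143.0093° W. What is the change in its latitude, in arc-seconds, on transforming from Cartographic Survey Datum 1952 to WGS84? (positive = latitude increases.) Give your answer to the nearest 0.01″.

sin φ = 0.706625, cos φ = 0.707588, sin λ = -0.601685, cos λ = -0.798733.
North component: ΔN = −sin φ cos λ·ΔX − sin φ sin λ·ΔY + cos φ·ΔZ = −(0.706625)(-0.798733)(414) − (0.706625)(-0.601685)(-380) + (0.707588)(-621) = -367.31 m.
1° of latitude spans 3600 × 30.80 = 110880 m, so Δφ = -367.31 / 110880 × 3600 = -11.926″.

Δφ = -11.93″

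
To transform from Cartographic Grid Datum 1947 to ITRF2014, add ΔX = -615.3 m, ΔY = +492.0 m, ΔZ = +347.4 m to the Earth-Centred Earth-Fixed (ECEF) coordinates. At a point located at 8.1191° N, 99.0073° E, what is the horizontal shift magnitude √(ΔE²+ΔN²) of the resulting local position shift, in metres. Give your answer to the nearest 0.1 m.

591.7 m

At φ = 8.1191°, λ = 99.0073°: sin φ = 0.141231, cos φ = 0.989977, sin λ = 0.987668, cos λ = -0.156560.
ΔE = −sin λ·ΔX + cos λ·ΔY = −(0.987668)·(-615.3) + (-0.156560)·(492.0) = 530.68 m.
ΔN = −sin φ cos λ·ΔX − sin φ sin λ·ΔY + cos φ·ΔZ = −(0.141231)(-0.156560)(-615.3) − (0.141231)(0.987668)(492.0) + (0.989977)(347.4) = 261.68 m.
Horizontal magnitude = √(ΔE² + ΔN²) = √(530.68² + 261.68²) = 591.70 m.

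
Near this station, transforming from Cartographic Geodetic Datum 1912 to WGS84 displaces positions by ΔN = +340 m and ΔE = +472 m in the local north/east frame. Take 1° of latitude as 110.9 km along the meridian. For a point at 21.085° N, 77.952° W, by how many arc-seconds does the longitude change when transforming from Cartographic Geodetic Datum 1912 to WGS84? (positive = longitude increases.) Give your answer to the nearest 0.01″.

Δλ = 16.42″

At latitude 21.085°, cos φ = 0.933048.
1° of longitude at this latitude = 110.9 × cos φ = 103.47 km, so Δλ = 472.0 / 103475.0 = 0.0045615° = 16.421″.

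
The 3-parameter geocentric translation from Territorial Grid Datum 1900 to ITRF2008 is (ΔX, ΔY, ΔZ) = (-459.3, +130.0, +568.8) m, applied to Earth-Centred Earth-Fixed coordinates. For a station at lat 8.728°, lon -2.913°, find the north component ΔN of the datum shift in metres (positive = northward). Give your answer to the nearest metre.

The local north axis is (−sin φ cos λ, −sin φ sin λ, cos φ), giving ΔN = 69.606 + 1.003 + 562.213 = 632.82 m.

ΔN = 633 m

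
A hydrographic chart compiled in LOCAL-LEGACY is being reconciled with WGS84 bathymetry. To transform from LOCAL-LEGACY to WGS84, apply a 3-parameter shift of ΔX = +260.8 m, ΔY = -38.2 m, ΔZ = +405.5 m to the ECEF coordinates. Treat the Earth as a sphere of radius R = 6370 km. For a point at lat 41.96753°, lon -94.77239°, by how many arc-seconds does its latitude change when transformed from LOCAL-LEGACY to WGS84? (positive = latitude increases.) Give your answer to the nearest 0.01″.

sin φ = 0.668709, cos φ = 0.743524, sin λ = -0.996533, cos λ = -0.083198.
North component: ΔN = −sin φ cos λ·ΔX − sin φ sin λ·ΔY + cos φ·ΔZ = −(0.668709)(-0.083198)(260.8) − (0.668709)(-0.996533)(-38.2) + (0.743524)(405.5) = 290.55 m.
1° of latitude spans πR/180 = 111177 m, so Δφ = 290.55 / 111177 × 3600 = 9.408″.

Δφ = 9.41″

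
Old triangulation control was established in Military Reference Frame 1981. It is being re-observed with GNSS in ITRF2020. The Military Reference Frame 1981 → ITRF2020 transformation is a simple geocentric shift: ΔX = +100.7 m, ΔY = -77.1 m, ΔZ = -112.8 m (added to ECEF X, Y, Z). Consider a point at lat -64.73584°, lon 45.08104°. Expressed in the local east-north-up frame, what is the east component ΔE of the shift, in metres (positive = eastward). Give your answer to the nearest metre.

At φ = -64.73584°, λ = 45.08104°: sin φ = -0.904350, cos φ = 0.426792, sin λ = 0.708106, cos λ = 0.706106.
ΔE = −sin λ·ΔX + cos λ·ΔY = −(0.708106)·(100.7) + (0.706106)·(-77.1) = -125.75 m.

ΔE = -126 m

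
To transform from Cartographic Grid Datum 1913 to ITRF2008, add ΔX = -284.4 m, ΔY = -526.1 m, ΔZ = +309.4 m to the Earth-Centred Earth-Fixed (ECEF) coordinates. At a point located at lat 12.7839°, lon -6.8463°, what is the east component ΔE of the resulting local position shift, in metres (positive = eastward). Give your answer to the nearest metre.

ΔE = -556 m

The local east axis at (φ, λ) is (−sin λ, cos λ, 0), so ΔE = −sin(-6.8463°)·(-284.4) + cos(-6.8463°)·(-526.1) = -556.25 m.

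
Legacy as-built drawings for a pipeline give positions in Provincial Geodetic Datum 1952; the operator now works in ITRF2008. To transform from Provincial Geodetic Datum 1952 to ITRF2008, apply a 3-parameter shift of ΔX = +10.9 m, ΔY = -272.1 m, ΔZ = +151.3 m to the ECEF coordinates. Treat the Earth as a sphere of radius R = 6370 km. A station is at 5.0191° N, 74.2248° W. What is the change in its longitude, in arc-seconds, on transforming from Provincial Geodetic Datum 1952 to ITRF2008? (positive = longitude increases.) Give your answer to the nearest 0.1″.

sin φ = 0.087488, cos φ = 0.996166, sin λ = -0.962336, cos λ = 0.271864.
East component: ΔE = −sin λ·ΔX + cos λ·ΔY = −(-0.962336)(10.9) + (0.271864)(-272.1) = -63.48 m.
1° of latitude spans πR/180 = 111177 m; at latitude φ, 1° of longitude spans that × cos φ = 110751.2 m, so Δλ = -63.48 / 110751.2 × 3600 = -2.064″.

Δλ = -2.1″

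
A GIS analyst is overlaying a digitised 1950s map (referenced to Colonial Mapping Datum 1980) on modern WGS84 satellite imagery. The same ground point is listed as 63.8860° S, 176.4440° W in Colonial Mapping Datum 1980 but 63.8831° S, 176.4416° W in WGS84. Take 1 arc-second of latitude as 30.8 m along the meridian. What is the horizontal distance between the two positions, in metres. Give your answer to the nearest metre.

Δφ = -63.8831° − -63.8860° = +0.0029°; Δλ = -176.4416° − -176.4440° = +0.0024°.
1° of latitude = 3600 × 30.80 = 110880 m.
ΔN = Δφ × 110880 = 321.6 m; ΔE = Δλ × 110880 × cos(-63.8860°) = +0.0024 × 110880 × 0.440159 = 117.1 m.
Distance = √(ΔE² + ΔN²) = √(117.1² + 321.6²) = 342.2 m.

342 m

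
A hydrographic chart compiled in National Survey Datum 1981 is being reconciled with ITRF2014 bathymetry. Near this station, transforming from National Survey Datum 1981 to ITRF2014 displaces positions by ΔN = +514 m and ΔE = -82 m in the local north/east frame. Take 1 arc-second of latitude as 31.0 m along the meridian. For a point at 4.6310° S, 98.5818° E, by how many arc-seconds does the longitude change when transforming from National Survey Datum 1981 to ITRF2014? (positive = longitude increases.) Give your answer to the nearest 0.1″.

Δλ = -2.7″

At latitude -4.6310°, cos φ = 0.996735.
1″ of longitude at this latitude = 31.00 × cos φ = 30.8988 m, so Δλ = -82.0 / 30.8988 = -2.654″.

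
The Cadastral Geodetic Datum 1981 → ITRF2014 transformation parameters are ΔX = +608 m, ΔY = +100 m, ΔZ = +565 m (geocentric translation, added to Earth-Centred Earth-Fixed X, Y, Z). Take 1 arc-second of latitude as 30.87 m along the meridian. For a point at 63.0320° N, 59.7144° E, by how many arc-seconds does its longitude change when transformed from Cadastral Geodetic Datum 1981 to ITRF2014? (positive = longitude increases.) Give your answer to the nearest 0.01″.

sin φ = 0.891260, cos φ = 0.453493, sin λ = 0.863522, cos λ = 0.504311.
East component: ΔE = −sin λ·ΔX + cos λ·ΔY = −(0.863522)(608) + (0.504311)(100) = -474.59 m.
1° of latitude spans 3600 × 30.87 = 111132 m; at latitude φ, 1° of longitude spans that × cos φ = 50397.6 m, so Δλ = -474.59 / 50397.6 × 3600 = -33.901″.

Δλ = -33.90″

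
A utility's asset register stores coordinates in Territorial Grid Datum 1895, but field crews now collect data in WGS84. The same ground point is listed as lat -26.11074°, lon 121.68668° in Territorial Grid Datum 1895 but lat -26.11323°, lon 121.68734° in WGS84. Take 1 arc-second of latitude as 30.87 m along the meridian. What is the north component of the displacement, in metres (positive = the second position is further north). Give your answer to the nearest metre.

ΔN = -277 m

Δφ = -26.11323° − -26.11074° = -0.00249°; Δλ = 121.68734° − 121.68668° = +0.00066°.
1° of latitude = 3600 × 30.87 = 111132 m.
ΔN = Δφ × 111132 = -276.7 m; ΔE = Δλ × 111132 × cos(-26.11074°) = +0.00066 × 111132 × 0.897945 = 65.9 m.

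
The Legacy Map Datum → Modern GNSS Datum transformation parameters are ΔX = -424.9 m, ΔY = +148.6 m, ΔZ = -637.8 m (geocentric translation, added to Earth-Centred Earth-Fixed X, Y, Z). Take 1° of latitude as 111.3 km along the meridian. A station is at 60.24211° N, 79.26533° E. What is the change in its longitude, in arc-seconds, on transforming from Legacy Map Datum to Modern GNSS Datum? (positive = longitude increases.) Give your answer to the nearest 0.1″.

sin φ = 0.868130, cos φ = 0.496336, sin λ = 0.982500, cos λ = 0.186261.
East component: ΔE = −sin λ·ΔX + cos λ·ΔY = −(0.982500)(-424.9) + (0.186261)(148.6) = 445.14 m.
1° of latitude spans 111300 m; at latitude φ, 1° of longitude spans that × cos φ = 55242.2 m, so Δλ = 445.14 / 55242.2 × 3600 = 29.009″.

Δλ = 29.0″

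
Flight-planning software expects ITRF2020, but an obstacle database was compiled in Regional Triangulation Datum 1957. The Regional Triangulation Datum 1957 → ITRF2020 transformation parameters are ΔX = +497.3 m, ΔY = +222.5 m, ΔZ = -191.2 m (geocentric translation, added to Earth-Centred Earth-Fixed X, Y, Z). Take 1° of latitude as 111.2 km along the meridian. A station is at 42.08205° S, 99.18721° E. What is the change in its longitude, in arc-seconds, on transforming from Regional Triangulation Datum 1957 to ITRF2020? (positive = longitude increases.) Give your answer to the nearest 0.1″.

sin φ = -0.670194, cos φ = 0.742186, sin λ = 0.987172, cos λ = -0.159661.
East component: ΔE = −sin λ·ΔX + cos λ·ΔY = −(0.987172)(497.3) + (-0.159661)(222.5) = -526.45 m.
1° of latitude spans 111200 m; at latitude φ, 1° of longitude spans that × cos φ = 82531.1 m, so Δλ = -526.45 / 82531.1 × 3600 = -22.964″.

Δλ = -23.0″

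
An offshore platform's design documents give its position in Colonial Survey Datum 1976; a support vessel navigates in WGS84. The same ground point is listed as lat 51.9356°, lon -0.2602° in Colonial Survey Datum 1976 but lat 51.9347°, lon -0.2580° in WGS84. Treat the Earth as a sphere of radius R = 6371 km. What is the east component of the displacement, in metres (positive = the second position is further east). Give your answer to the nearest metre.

Δφ = 51.9347° − 51.9356° = -0.0009°; Δλ = -0.2580° − -0.2602° = +0.0022°.
1° along a meridian = πR/180 = 111195 m.
ΔN = Δφ × 111195 = -100.1 m; ΔE = Δλ × 111195 × cos(51.9356°) = +0.0022 × 111195 × 0.616547 = 150.8 m.

ΔE = 151 m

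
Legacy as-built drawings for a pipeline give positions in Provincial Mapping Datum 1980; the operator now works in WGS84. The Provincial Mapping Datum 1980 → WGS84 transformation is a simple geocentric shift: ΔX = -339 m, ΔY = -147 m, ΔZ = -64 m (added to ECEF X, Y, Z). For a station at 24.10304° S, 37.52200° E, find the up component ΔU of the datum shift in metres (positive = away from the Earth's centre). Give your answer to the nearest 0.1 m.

At φ = -24.10304°, λ = 37.52200°: sin φ = -0.408379, cos φ = 0.912813, sin λ = 0.609066, cos λ = 0.793120.
ΔU = cos φ cos λ·ΔX + cos φ sin λ·ΔY + sin φ·ΔZ = (0.912813)(0.793120)(-339) + (0.912813)(0.609066)(-147) + (-0.408379)(-64) = -301.02 m.

ΔU = -301.0 m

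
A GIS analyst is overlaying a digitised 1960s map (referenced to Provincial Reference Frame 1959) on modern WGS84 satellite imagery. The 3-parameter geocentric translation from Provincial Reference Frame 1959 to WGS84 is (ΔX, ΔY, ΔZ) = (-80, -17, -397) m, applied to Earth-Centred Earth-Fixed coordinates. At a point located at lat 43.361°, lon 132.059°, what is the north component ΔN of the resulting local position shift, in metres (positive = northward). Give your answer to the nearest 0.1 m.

ΔN = -316.8 m

At φ = 43.361°, λ = 132.059°: sin φ = 0.686593, cos φ = 0.727042, sin λ = 0.742455, cos λ = -0.669896.
ΔN = −sin φ cos λ·ΔX − sin φ sin λ·ΔY + cos φ·ΔZ = −(0.686593)(-0.669896)(-80) − (0.686593)(0.742455)(-17) + (0.727042)(-397) = -316.77 m.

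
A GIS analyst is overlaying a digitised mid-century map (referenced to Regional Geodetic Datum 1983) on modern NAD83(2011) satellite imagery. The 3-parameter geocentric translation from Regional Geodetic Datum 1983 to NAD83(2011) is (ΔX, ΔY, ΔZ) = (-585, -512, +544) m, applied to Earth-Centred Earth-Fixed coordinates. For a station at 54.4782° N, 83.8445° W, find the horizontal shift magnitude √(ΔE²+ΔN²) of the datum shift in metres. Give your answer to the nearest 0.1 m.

The local east axis at (φ, λ) is (−sin λ, cos λ, 0), so ΔE = −sin(-83.8445°)·(-585) + cos(-83.8445°)·(-512) = -636.53 m.
The local north axis is (−sin φ cos λ, −sin φ sin λ, cos φ), giving ΔN = 51.054 − 414.311 + 316.071 = -47.19 m.
Horizontal magnitude = √(ΔE² + ΔN²) = √((-636.53)² + (-47.19)²) = 638.27 m.

638.3 m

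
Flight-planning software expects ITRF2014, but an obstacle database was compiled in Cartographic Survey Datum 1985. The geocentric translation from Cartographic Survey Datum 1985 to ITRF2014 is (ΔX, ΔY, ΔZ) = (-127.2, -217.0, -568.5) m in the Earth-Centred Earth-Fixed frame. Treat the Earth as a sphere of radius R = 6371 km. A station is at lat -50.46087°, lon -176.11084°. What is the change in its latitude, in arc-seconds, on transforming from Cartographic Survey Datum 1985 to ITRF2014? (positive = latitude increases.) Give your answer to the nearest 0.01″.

Δφ = -8.18″

sin φ = -0.771190, cos φ = 0.636605, sin λ = -0.067827, cos λ = -0.997697.
North component: ΔN = −sin φ cos λ·ΔX − sin φ sin λ·ΔY + cos φ·ΔZ = −(-0.771190)(-0.997697)(-127.2) − (-0.771190)(-0.067827)(-217.0) + (0.636605)(-568.5) = -252.69 m.
1° of latitude spans πR/180 = 111195 m, so Δφ = -252.69 / 111195 × 3600 = -8.181″.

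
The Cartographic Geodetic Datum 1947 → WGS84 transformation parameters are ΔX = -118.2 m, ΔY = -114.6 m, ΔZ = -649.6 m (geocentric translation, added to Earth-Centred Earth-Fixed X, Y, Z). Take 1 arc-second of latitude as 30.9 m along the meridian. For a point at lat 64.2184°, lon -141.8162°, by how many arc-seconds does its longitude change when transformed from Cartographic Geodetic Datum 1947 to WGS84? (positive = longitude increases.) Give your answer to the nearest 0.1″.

sin φ = 0.900458, cos φ = 0.434942, sin λ = -0.618186, cos λ = -0.786032.
East component: ΔE = −sin λ·ΔX + cos λ·ΔY = −(-0.618186)(-118.2) + (-0.786032)(-114.6) = 17.01 m.
1° of latitude spans 3600 × 30.90 = 111240 m; at latitude φ, 1° of longitude spans that × cos φ = 48382.9 m, so Δλ = 17.01 / 48382.9 × 3600 = 1.266″.

Δλ = 1.3″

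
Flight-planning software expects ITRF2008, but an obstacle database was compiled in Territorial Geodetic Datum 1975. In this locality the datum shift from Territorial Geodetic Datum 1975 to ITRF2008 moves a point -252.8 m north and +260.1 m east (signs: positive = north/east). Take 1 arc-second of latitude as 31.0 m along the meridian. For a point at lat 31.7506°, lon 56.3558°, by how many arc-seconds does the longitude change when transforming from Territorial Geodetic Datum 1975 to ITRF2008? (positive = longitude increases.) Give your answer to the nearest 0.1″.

At latitude 31.7506°, cos φ = 0.850347.
1″ of longitude at this latitude = 31.00 × cos φ = 26.3607 m, so Δλ = 260.1 / 26.3607 = 9.867″.

Δλ = 9.9″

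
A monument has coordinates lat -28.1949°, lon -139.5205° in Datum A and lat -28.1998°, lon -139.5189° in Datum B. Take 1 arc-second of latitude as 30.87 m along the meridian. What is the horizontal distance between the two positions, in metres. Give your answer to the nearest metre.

567 m

Δφ = -28.1998° − -28.1949° = -0.0049°; Δλ = -139.5189° − -139.5205° = +0.0016°.
1° of latitude = 3600 × 30.87 = 111132 m.
ΔN = Δφ × 111132 = -544.5 m; ΔE = Δλ × 111132 × cos(-28.1949°) = +0.0016 × 111132 × 0.881346 = 156.7 m.
Distance = √(ΔE² + ΔN²) = √(156.7² + (-544.5)²) = 566.6 m.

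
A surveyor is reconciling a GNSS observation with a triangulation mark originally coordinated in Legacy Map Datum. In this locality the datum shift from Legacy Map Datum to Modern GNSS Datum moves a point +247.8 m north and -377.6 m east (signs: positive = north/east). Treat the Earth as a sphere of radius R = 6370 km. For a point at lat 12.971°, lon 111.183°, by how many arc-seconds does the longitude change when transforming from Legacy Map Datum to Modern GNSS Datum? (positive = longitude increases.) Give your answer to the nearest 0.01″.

At latitude 12.971°, cos φ = 0.974484.
One radian of longitude at latitude φ spans R cos φ, so Δλ = ΔE / (R cos φ) = -377.6 / (6370000 × 0.974484) = -6.0830e-05 rad = -12.547″.

Δλ = -12.55″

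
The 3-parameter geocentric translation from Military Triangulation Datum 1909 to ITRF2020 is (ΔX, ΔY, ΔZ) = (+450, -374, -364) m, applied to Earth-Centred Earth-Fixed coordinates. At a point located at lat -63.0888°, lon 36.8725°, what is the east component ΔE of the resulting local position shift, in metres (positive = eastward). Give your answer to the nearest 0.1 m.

ΔE = -569.2 m

The local east axis at (φ, λ) is (−sin λ, cos λ, 0), so ΔE = −sin(36.8725°)·450 + cos(36.8725°)·(-374) = -569.21 m.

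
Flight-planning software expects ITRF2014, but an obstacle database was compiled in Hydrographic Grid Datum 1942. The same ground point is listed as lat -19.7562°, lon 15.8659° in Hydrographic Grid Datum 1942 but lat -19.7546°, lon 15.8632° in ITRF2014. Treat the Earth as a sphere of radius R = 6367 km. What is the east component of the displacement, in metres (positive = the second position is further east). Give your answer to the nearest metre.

ΔE = -282 m

Δφ = -19.7546° − -19.7562° = +0.0016°; Δλ = 15.8632° − 15.8659° = -0.0027°.
1° along a meridian = πR/180 = 111125 m.
ΔN = Δφ × 111125 = 177.8 m; ΔE = Δλ × 111125 × cos(-19.7562°) = -0.0027 × 111125 × 0.941139 = -282.4 m.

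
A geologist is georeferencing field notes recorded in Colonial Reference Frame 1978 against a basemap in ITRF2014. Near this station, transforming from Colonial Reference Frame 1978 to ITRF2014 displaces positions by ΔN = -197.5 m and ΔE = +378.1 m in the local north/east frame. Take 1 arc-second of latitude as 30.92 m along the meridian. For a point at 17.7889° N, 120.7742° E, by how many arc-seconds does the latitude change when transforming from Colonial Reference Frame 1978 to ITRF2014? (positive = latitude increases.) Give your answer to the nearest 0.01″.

Δφ = -6.39″

1″ of latitude = 30.92 m, so Δφ = -197.5 / 30.92 = -6.387″.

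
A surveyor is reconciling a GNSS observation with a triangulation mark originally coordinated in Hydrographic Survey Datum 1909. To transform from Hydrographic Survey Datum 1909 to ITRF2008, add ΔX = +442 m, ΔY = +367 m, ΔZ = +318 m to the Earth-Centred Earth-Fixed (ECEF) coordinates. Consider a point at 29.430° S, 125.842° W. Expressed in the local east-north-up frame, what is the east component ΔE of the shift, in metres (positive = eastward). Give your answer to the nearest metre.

The local east axis at (φ, λ) is (−sin λ, cos λ, 0), so ΔE = −sin(-125.842°)·442 + cos(-125.842°)·367 = 143.40 m.

ΔE = 143 m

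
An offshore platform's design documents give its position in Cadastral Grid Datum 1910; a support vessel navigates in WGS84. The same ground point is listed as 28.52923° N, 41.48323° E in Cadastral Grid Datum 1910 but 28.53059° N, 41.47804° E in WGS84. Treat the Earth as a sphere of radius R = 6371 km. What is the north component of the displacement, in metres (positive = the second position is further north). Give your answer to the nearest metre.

ΔN = 151 m

Δφ = 28.53059° − 28.52923° = +0.00136°; Δλ = 41.47804° − 41.48323° = -0.00519°.
1° along a meridian = πR/180 = 111195 m.
ΔN = Δφ × 111195 = 151.2 m; ΔE = Δλ × 111195 × cos(28.52923°) = -0.00519 × 111195 × 0.878574 = -507.0 m.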